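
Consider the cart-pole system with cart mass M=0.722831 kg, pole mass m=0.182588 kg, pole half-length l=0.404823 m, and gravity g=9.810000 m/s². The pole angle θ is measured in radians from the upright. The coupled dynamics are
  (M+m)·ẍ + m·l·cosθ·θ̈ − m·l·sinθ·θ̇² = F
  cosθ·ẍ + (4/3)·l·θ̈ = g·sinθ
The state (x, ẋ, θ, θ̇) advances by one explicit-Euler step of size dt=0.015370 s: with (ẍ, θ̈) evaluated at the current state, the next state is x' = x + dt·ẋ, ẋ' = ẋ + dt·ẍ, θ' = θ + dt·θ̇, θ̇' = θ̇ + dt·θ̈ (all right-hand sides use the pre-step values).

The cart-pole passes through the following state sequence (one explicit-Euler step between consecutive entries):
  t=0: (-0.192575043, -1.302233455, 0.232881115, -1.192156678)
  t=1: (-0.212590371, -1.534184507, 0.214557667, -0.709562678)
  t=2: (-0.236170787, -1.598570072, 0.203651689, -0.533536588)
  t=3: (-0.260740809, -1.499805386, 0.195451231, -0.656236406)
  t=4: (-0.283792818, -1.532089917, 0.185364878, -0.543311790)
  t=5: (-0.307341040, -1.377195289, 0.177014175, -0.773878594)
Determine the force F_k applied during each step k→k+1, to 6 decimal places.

F_0 = -11.429871 N
F_1 = -2.973645 N
F_2 = 5.235913 N
F_3 = -1.375280 N
F_4 = 8.030719 N

step 0→1:
  ẍ = (ẋ'−ẋ)/dt = (-1.534184507−-1.302233455)/0.015370 = -15.091155
  θ̈ = (θ̇'−θ̇)/dt = (-0.709562678−-1.192156678)/0.015370 = 31.398439
  sinθ=0.230782, cosθ=0.973006
  F = (M+m)·ẍ + m·l·cosθ·θ̈ − m·l·sinθ·θ̇² = -13.663818 + 2.258191 − 0.024244 = -11.429871
step 1→2:
  ẍ = (ẋ'−ẋ)/dt = (-1.598570072−-1.534184507)/0.015370 = -4.189041
  θ̈ = (θ̇'−θ̇)/dt = (-0.533536588−-0.709562678)/0.015370 = 11.452576
  sinθ=0.212915, cosθ=0.977071
  F = (M+m)·ẍ + m·l·cosθ·θ̈ − m·l·sinθ·θ̇² = -3.792838 + 0.827116 − 0.007924 = -2.973645
step 2→3:
  ẍ = (ẋ'−ẋ)/dt = (-1.499805386−-1.598570072)/0.015370 = 6.425809
  θ̈ = (θ̇'−θ̇)/dt = (-0.656236406−-0.533536588)/0.015370 = -7.983072
  sinθ=0.202247, cosθ=0.979335
  F = (M+m)·ẍ + m·l·cosθ·θ̈ − m·l·sinθ·θ̇² = 5.818050 + -0.577881 − 0.004255 = 5.235913
step 3→4:
  ẍ = (ẋ'−ẋ)/dt = (-1.532089917−-1.499805386)/0.015370 = -2.100490
  θ̈ = (θ̇'−θ̇)/dt = (-0.543311790−-0.656236406)/0.015370 = 7.347080
  sinθ=0.194209, cosθ=0.980960
  F = (M+m)·ẍ + m·l·cosθ·θ̈ − m·l·sinθ·θ̇² = -1.901824 + 0.532726 − 0.006182 = -1.375280
step 4→5:
  ẍ = (ẋ'−ẋ)/dt = (-1.377195289−-1.532089917)/0.015370 = 10.077725
  θ̈ = (θ̇'−θ̇)/dt = (-0.773878594−-0.543311790)/0.015370 = -15.001093
  sinθ=0.184305, cosθ=0.982869
  F = (M+m)·ẍ + m·l·cosθ·θ̈ − m·l·sinθ·θ̇² = 9.124563 + -1.089823 − 0.004021 = 8.030719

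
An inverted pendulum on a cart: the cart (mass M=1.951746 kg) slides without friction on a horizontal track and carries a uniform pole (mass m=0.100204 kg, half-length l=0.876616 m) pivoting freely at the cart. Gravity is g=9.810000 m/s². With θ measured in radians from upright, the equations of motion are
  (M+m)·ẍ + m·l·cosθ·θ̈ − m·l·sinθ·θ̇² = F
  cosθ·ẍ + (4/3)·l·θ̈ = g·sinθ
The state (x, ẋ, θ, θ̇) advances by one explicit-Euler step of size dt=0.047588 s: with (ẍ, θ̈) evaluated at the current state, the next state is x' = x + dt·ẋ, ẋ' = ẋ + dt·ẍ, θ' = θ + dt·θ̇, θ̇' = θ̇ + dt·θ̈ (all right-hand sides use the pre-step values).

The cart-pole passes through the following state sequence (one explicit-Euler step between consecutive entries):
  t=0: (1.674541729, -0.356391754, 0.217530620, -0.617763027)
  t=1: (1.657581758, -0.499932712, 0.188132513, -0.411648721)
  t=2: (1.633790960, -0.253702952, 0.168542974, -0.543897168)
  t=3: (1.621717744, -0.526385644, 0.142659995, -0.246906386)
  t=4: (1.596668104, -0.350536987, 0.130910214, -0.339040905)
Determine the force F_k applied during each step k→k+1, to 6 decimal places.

step 0→1:
  ẍ = (ẋ'−ẋ)/dt = (-0.499932712−-0.356391754)/0.047588 = -3.016327
  θ̈ = (θ̇'−θ̇)/dt = (-0.411648721−-0.617763027)/0.047588 = 4.331224
  sinθ=0.215819, cosθ=0.976433
  F = (M+m)·ẍ + m·l·cosθ·θ̈ − m·l·sinθ·θ̇² = -6.189352 + 0.371491 − 0.007235 = -5.825096
step 1→2:
  ẍ = (ẋ'−ẋ)/dt = (-0.253702952−-0.499932712)/0.047588 = 5.174199
  θ̈ = (θ̇'−θ̇)/dt = (-0.543897168−-0.411648721)/0.047588 = -2.779029
  sinθ=0.187025, cosθ=0.982355
  F = (M+m)·ẍ + m·l·cosθ·θ̈ − m·l·sinθ·θ̇² = 10.617197 + -0.239804 − 0.002784 = 10.374609
step 2→3:
  ẍ = (ẋ'−ẋ)/dt = (-0.526385644−-0.253702952)/0.047588 = -5.730073
  θ̈ = (θ̇'−θ̇)/dt = (-0.246906386−-0.543897168)/0.047588 = 6.240875
  sinθ=0.167746, cosθ=0.985830
  F = (M+m)·ẍ + m·l·cosθ·θ̈ − m·l·sinθ·θ̇² = -11.757822 + 0.540433 − 0.004359 = -11.221748
step 3→4:
  ẍ = (ẋ'−ẋ)/dt = (-0.350536987−-0.526385644)/0.047588 = 3.695231
  θ̈ = (θ̇'−θ̇)/dt = (-0.339040905−-0.246906386)/0.047588 = -1.936087
  sinθ=0.142177, cosθ=0.989841
  F = (M+m)·ẍ + m·l·cosθ·θ̈ − m·l·sinθ·θ̇² = 7.582429 + -0.168339 − 0.000761 = 7.413329

F_0 = -5.825096 N
F_1 = 10.374609 N
F_2 = -11.221748 N
F_3 = 7.413329 N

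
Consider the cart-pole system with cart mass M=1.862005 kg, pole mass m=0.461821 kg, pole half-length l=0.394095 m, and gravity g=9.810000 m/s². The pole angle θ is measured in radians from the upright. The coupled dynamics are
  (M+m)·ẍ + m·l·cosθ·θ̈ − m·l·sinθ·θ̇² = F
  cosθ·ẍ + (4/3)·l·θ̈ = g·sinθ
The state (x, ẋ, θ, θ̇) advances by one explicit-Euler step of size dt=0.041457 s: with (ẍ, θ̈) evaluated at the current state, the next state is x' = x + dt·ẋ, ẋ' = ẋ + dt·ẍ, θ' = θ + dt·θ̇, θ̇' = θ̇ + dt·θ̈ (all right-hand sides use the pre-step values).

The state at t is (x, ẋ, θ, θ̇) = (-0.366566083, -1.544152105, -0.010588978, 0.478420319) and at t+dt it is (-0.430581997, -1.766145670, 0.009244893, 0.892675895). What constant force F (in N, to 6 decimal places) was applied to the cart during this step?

ẍ = (ẋ'−ẋ)/dt = (-1.766145670−-1.544152105)/0.041457 = -5.354791
θ̈ = (θ̇'−θ̇)/dt = (0.892675895−0.478420319)/0.041457 = 9.992416
sinθ=-0.010589, cosθ=0.999944
F = (M+m)·ẍ + m·l·cosθ·θ̈ − m·l·sinθ·θ̇² = -12.443602 + 1.818531 − -0.000441 = -10.624630

F = -10.624630 N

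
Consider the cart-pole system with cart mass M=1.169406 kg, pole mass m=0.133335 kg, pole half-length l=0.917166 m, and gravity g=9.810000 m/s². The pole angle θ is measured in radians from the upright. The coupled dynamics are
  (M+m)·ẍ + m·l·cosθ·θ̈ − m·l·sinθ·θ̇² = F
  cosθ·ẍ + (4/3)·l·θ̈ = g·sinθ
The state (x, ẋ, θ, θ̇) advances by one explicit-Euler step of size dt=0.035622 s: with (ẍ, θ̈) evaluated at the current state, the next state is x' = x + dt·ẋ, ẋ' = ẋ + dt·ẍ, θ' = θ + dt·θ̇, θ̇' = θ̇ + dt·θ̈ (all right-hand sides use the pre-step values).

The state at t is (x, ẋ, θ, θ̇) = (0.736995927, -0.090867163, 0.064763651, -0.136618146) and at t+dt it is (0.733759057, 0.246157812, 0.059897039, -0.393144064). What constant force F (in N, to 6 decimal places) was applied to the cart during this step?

F = 11.446469 N

ẍ = (ẋ'−ẋ)/dt = (0.246157812−-0.090867163)/0.035622 = 9.461147
θ̈ = (θ̇'−θ̇)/dt = (-0.393144064−-0.136618146)/0.035622 = -7.201334
sinθ=0.064718, cosθ=0.997904
F = (M+m)·ẍ + m·l·cosθ·θ̈ − m·l·sinθ·θ̇² = 12.325424 + -0.878807 − 0.000148 = 11.446469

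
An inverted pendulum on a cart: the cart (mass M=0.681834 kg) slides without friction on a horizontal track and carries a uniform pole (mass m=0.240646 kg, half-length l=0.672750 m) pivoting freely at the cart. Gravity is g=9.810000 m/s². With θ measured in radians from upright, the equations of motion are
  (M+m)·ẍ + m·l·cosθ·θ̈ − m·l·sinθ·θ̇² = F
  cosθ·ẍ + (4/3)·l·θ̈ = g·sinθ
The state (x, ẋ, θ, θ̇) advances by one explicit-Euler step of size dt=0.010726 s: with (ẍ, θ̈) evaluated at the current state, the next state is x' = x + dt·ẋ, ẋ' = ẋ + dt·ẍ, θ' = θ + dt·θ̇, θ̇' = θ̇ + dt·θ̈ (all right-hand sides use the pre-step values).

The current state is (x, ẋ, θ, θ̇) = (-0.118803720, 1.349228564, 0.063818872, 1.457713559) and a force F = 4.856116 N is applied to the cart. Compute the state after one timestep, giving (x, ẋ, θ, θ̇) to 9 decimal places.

sinθ=0.063775560, cosθ=0.997964267
temp = (F + m·l·θ̇²·sinθ)/(M+m) = (4.856116 + 0.021939717)/0.922480 = 5.287979920
θ̈ = (g·sinθ − cosθ·temp)/(l·(4/3 − m·cos²θ/(M+m))) = -6.440713524
ẍ = temp − m·l·θ̈·cosθ/(M+m) = 6.416019579
Euler: x'=-0.118803720+0.010726·1.349228564=-0.104331894, ẋ'=1.349228564+0.010726·6.416019579=1.418046790
       θ'=0.063818872+0.010726·1.457713559=0.079454308, θ̇'=1.457713559+0.010726·-6.440713524=1.388630466

(-0.104331894, 1.418046790, 0.079454308, 1.388630466)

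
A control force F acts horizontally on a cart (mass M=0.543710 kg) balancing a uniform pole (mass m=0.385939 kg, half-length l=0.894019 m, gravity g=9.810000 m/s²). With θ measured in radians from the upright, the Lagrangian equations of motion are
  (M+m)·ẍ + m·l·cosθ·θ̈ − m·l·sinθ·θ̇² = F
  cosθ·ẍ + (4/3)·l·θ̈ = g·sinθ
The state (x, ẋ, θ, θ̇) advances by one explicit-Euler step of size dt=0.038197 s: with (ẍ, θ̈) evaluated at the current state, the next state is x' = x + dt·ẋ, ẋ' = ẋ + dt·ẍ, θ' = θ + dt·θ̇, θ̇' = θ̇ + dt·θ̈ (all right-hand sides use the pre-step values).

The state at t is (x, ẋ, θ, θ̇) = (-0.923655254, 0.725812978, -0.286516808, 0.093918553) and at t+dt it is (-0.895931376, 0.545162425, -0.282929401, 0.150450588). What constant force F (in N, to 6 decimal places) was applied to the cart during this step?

ẍ = (ẋ'−ẋ)/dt = (0.545162425−0.725812978)/0.038197 = -4.729443
θ̈ = (θ̇'−θ̇)/dt = (0.150450588−0.093918553)/0.038197 = 1.480012
sinθ=-0.282613, cosθ=0.959234
F = (M+m)·ẍ + m·l·cosθ·θ̈ − m·l·sinθ·θ̇² = -4.396722 + 0.489841 − -0.000860 = -3.906021

F = -3.906021 N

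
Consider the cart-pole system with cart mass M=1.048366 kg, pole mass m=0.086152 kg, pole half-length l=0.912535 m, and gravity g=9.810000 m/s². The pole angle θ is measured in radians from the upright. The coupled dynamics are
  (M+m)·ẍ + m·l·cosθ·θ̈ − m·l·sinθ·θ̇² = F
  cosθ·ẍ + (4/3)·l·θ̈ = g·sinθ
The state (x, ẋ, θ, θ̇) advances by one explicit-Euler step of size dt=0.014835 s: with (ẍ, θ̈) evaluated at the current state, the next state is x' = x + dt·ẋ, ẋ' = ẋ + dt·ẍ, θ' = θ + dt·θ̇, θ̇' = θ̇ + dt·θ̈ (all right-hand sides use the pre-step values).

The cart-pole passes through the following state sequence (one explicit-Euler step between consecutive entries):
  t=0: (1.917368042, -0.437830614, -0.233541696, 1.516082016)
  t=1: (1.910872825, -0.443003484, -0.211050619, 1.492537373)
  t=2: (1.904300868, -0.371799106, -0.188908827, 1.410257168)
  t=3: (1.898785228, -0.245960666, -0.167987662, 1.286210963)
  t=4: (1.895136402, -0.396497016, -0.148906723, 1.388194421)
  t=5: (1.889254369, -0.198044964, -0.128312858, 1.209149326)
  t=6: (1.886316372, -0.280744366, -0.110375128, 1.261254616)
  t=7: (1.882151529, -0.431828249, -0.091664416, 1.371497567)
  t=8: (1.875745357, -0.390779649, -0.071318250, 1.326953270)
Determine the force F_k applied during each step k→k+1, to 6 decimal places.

F_0 = -0.475166 N
F_1 = 5.055736 N
F_2 = 9.007276 N
F_3 = -10.957793 N
F_4 = 14.260916 N
F_5 = -6.035935 N
F_6 = -10.959813 N
F_7 = 2.917692 N

step 0→1:
  ẍ = (ẋ'−ẋ)/dt = (-0.443003484−-0.437830614)/0.014835 = -0.348694
  θ̈ = (θ̇'−θ̇)/dt = (1.492537373−1.516082016)/0.014835 = -1.587101
  sinθ=-0.231425, cosθ=0.972853
  F = (M+m)·ẍ + m·l·cosθ·θ̈ − m·l·sinθ·θ̇² = -0.395599 + -0.121385 − -0.041819 = -0.475166
step 1→2:
  ẍ = (ẋ'−ẋ)/dt = (-0.371799106−-0.443003484)/0.014835 = 4.799756
  θ̈ = (θ̇'−θ̇)/dt = (1.410257168−1.492537373)/0.014835 = -5.546357
  sinθ=-0.209487, cosθ=0.977811
  F = (M+m)·ẍ + m·l·cosθ·θ̈ − m·l·sinθ·θ̇² = 5.445409 + -0.426361 − -0.036688 = 5.055736
step 2→3:
  ẍ = (ẋ'−ẋ)/dt = (-0.245960666−-0.371799106)/0.014835 = 8.482537
  θ̈ = (θ̇'−θ̇)/dt = (1.286210963−1.410257168)/0.014835 = -8.361726
  sinθ=-0.187787, cosθ=0.982210
  F = (M+m)·ẍ + m·l·cosθ·θ̈ − m·l·sinθ·θ̇² = 9.623591 + -0.645677 − -0.029361 = 9.007276
step 3→4:
  ẍ = (ẋ'−ẋ)/dt = (-0.396497016−-0.245960666)/0.014835 = -10.147378
  θ̈ = (θ̇'−θ̇)/dt = (1.388194421−1.286210963)/0.014835 = 6.874517
  sinθ=-0.167199, cosθ=0.985923
  F = (M+m)·ẍ + m·l·cosθ·θ̈ − m·l·sinθ·θ̇² = -11.512383 + 0.532844 − -0.021746 = -10.957793
step 4→5:
  ẍ = (ẋ'−ẋ)/dt = (-0.198044964−-0.396497016)/0.014835 = 13.377287
  θ̈ = (θ̇'−θ̇)/dt = (1.209149326−1.388194421)/0.014835 = -12.069100
  sinθ=-0.148357, cosθ=0.988934
  F = (M+m)·ẍ + m·l·cosθ·θ̈ − m·l·sinθ·θ̇² = 15.176773 + -0.938333 − -0.022476 = 14.260916
step 5→6:
  ẍ = (ẋ'−ẋ)/dt = (-0.280744366−-0.198044964)/0.014835 = -5.574614
  θ̈ = (θ̇'−θ̇)/dt = (1.261254616−1.209149326)/0.014835 = 3.512322
  sinθ=-0.127961, cosθ=0.991779
  F = (M+m)·ẍ + m·l·cosθ·θ̈ − m·l·sinθ·θ̇² = -6.324500 + 0.273857 − -0.014708 = -6.035935
step 6→7:
  ẍ = (ẋ'−ẋ)/dt = (-0.431828249−-0.280744366)/0.014835 = -10.184286
  θ̈ = (θ̇'−θ̇)/dt = (1.371497567−1.261254616)/0.014835 = 7.431274
  sinθ=-0.110151, cosθ=0.993915
  F = (M+m)·ẍ + m·l·cosθ·θ̈ − m·l·sinθ·θ̇² = -11.554256 + 0.580667 − -0.013776 = -10.959813
step 7→8:
  ẍ = (ẋ'−ẋ)/dt = (-0.390779649−-0.431828249)/0.014835 = 2.767010
  θ̈ = (θ̇'−θ̇)/dt = (1.326953270−1.371497567)/0.014835 = -3.002649
  sinθ=-0.091536, cosθ=0.995802
  F = (M+m)·ẍ + m·l·cosθ·θ̈ − m·l·sinθ·θ̇² = 3.139223 + -0.235067 − -0.013536 = 2.917692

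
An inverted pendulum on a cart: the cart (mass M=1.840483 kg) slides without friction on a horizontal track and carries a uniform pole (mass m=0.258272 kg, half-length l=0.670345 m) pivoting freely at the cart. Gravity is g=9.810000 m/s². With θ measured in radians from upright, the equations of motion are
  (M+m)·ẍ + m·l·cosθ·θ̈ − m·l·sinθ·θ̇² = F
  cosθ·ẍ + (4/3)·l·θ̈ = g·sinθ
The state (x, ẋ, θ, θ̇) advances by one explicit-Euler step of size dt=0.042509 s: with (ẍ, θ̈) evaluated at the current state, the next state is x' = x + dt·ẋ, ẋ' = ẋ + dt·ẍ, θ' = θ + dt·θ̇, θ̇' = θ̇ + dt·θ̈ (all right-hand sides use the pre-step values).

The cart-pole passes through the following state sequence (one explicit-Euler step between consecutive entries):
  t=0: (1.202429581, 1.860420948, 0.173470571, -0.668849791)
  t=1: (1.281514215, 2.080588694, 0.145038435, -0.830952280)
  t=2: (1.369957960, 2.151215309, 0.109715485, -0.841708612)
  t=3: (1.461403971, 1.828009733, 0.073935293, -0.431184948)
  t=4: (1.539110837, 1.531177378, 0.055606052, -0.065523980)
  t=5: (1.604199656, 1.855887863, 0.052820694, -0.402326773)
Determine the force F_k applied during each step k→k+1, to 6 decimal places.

step 0→1:
  ẍ = (ẋ'−ẋ)/dt = (2.080588694−1.860420948)/0.042509 = 5.179321
  θ̈ = (θ̇'−θ̇)/dt = (-0.830952280−-0.668849791)/0.042509 = -3.813369
  sinθ=0.172602, cosθ=0.984992
  F = (M+m)·ẍ + m·l·cosθ·θ̈ − m·l·sinθ·θ̇² = 10.870125 + -0.650305 − 0.013368 = 10.206452
step 1→2:
  ẍ = (ẋ'−ẋ)/dt = (2.151215309−2.080588694)/0.042509 = 1.661451
  θ̈ = (θ̇'−θ̇)/dt = (-0.841708612−-0.830952280)/0.042509 = -0.253037
  sinθ=0.144530, cosθ=0.989500
  F = (M+m)·ẍ + m·l·cosθ·θ̈ − m·l·sinθ·θ̇² = 3.486978 + -0.043349 − 0.017278 = 3.426352
step 2→3:
  ẍ = (ẋ'−ẋ)/dt = (1.828009733−2.151215309)/0.042509 = -7.603227
  θ̈ = (θ̇'−θ̇)/dt = (-0.431184948−-0.841708612)/0.042509 = 9.657335
  sinθ=0.109496, cosθ=0.993987
  F = (M+m)·ẍ + m·l·cosθ·θ̈ − m·l·sinθ·θ̇² = -15.957311 + 1.661934 − 0.013431 = -14.308807
step 3→4:
  ẍ = (ẋ'−ẋ)/dt = (1.531177378−1.828009733)/0.042509 = -6.982812
  θ̈ = (θ̇'−θ̇)/dt = (-0.065523980−-0.431184948)/0.042509 = 8.601966
  sinθ=0.073868, cosθ=0.997268
  F = (M+m)·ẍ + m·l·cosθ·θ̈ − m·l·sinθ·θ̇² = -14.655212 + 1.485201 − 0.002378 = -13.172388
step 4→5:
  ẍ = (ẋ'−ẋ)/dt = (1.855887863−1.531177378)/0.042509 = 7.638629
  θ̈ = (θ̇'−θ̇)/dt = (-0.402326773−-0.065523980)/0.042509 = -7.923094
  sinθ=0.055577, cosθ=0.998454
  F = (M+m)·ẍ + m·l·cosθ·θ̈ − m·l·sinθ·θ̇² = 16.031611 + -1.369616 − 0.000041 = 14.661954

F_0 = 10.206452 N
F_1 = 3.426352 N
F_2 = -14.308807 N
F_3 = -13.172388 N
F_4 = 14.661954 N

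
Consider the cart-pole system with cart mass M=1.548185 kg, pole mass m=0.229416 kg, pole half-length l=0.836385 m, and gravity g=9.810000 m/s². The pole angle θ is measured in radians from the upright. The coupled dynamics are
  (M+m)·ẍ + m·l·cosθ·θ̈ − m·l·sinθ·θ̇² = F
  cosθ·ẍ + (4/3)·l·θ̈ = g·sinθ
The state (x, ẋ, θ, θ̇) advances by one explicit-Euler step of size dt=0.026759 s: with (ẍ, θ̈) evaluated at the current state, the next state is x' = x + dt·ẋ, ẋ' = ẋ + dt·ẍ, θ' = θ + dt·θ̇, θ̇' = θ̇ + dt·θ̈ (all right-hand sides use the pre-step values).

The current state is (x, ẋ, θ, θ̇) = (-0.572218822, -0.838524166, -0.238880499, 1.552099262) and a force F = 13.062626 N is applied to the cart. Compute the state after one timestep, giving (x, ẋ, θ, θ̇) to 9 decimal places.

sinθ=-0.236615064, cosθ=0.971603474
temp = (F + m·l·θ̇²·sinθ)/(M+m) = (13.062626 + -0.109373299)/1.777601 = 7.286929238
θ̈ = (g·sinθ − cosθ·temp)/(l·(4/3 − m·cos²θ/(M+m))) = -9.277986977
ẍ = temp − m·l·θ̈·cosθ/(M+m) = 8.259986662
Euler: x'=-0.572218822+0.026759·-0.838524166=-0.594656890, ẋ'=-0.838524166+0.026759·8.259986662=-0.617495183
       θ'=-0.238880499+0.026759·1.552099262=-0.197347875, θ̇'=1.552099262+0.026759·-9.277986977=1.303829608

(-0.594656890, -0.617495183, -0.197347875, 1.303829608)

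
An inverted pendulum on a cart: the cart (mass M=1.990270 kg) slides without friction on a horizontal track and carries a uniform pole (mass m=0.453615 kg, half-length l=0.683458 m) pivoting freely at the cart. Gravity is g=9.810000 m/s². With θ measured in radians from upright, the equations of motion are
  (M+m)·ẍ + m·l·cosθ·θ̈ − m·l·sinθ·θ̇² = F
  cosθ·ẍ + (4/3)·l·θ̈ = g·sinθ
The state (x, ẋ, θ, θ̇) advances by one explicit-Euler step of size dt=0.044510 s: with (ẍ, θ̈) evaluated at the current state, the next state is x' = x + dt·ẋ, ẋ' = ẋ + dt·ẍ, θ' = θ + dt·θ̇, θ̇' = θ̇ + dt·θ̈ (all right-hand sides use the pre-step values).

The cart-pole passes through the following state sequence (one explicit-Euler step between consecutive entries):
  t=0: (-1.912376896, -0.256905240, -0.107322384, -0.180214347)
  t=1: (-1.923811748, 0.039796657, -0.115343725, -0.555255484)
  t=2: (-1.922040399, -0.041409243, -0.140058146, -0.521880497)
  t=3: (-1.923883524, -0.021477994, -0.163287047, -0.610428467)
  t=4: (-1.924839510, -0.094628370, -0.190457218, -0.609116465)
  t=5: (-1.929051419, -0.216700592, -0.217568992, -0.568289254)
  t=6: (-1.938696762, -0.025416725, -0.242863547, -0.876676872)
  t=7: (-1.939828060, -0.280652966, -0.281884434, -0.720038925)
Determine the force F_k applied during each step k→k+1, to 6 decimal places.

step 0→1:
  ẍ = (ẋ'−ẋ)/dt = (0.039796657−-0.256905240)/0.044510 = 6.665960
  θ̈ = (θ̇'−θ̇)/dt = (-0.555255484−-0.180214347)/0.044510 = -8.425997
  sinθ=-0.107116, cosθ=0.994246
  F = (M+m)·ẍ + m·l·cosθ·θ̈ − m·l·sinθ·θ̇² = 16.290841 + -2.597255 − -0.001079 = 13.694664
step 1→2:
  ẍ = (ẋ'−ẋ)/dt = (-0.041409243−0.039796657)/0.044510 = -1.824442
  θ̈ = (θ̇'−θ̇)/dt = (-0.521880497−-0.555255484)/0.044510 = 0.749831
  sinθ=-0.115088, cosθ=0.993355
  F = (M+m)·ẍ + m·l·cosθ·θ̈ − m·l·sinθ·θ̇² = -4.458726 + 0.230923 − -0.011001 = -4.216802
step 2→3:
  ẍ = (ẋ'−ẋ)/dt = (-0.021477994−-0.041409243)/0.044510 = 0.447793
  θ̈ = (θ̇'−θ̇)/dt = (-0.610428467−-0.521880497)/0.044510 = -1.989395
  sinθ=-0.139601, cosθ=0.990208
  F = (M+m)·ẍ + m·l·cosθ·θ̈ − m·l·sinθ·θ̇² = 1.094354 + -0.610726 − -0.011788 = 0.495415
step 3→4:
  ẍ = (ẋ'−ẋ)/dt = (-0.094628370−-0.021477994)/0.044510 = -1.643459
  θ̈ = (θ̇'−θ̇)/dt = (-0.609116465−-0.610428467)/0.044510 = 0.029477
  sinθ=-0.162562, cosθ=0.986698
  F = (M+m)·ẍ + m·l·cosθ·θ̈ − m·l·sinθ·θ̇² = -4.016426 + 0.009017 − -0.018780 = -3.988629
step 4→5:
  ẍ = (ẋ'−ẋ)/dt = (-0.216700592−-0.094628370)/0.044510 = -2.742580
  θ̈ = (θ̇'−θ̇)/dt = (-0.568289254−-0.609116465)/0.044510 = 0.917259
  sinθ=-0.189308, cosθ=0.981918
  F = (M+m)·ẍ + m·l·cosθ·θ̈ − m·l·sinθ·θ̇² = -6.702549 + 0.279233 − -0.021776 = -6.401541
step 5→6:
  ẍ = (ẋ'−ẋ)/dt = (-0.025416725−-0.216700592)/0.044510 = 4.297548
  θ̈ = (θ̇'−θ̇)/dt = (-0.876676872−-0.568289254)/0.044510 = -6.928502
  sinθ=-0.215857, cosθ=0.976425
  F = (M+m)·ẍ + m·l·cosθ·θ̈ − m·l·sinθ·θ̇² = 10.502713 + -2.097382 − -0.021612 = 8.426944
step 6→7:
  ẍ = (ẋ'−ẋ)/dt = (-0.280652966−-0.025416725)/0.044510 = -5.734357
  θ̈ = (θ̇'−θ̇)/dt = (-0.720038925−-0.876676872)/0.044510 = 3.519163
  sinθ=-0.240483, cosθ=0.970653
  F = (M+m)·ẍ + m·l·cosθ·θ̈ − m·l·sinθ·θ̇² = -14.014110 + 1.059017 − -0.057301 = -12.897792

F_0 = 13.694664 N
F_1 = -4.216802 N
F_2 = 0.495415 N
F_3 = -3.988629 N
F_4 = -6.401541 N
F_5 = 8.426944 N
F_6 = -12.897792 N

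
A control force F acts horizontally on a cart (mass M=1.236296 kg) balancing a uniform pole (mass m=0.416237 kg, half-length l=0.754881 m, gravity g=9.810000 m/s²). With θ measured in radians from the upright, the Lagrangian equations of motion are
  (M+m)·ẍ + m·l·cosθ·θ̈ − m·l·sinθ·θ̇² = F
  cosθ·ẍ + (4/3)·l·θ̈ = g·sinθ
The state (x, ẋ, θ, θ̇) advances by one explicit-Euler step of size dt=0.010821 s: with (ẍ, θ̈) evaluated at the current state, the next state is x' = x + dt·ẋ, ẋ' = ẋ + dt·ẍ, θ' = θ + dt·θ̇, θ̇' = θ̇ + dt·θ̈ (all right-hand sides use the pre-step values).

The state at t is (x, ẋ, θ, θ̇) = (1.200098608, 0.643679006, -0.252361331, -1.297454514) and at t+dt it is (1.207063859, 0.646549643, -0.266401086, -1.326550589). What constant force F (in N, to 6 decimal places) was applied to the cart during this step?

F = -0.247641 N

ẍ = (ẋ'−ẋ)/dt = (0.646549643−0.643679006)/0.010821 = 0.265284
θ̈ = (θ̇'−θ̇)/dt = (-1.326550589−-1.297454514)/0.010821 = -2.688853
sinθ=-0.249691, cosθ=0.968326
F = (M+m)·ẍ + m·l·cosθ·θ̈ − m·l·sinθ·θ̇² = 0.438390 + -0.818102 − -0.132071 = -0.247641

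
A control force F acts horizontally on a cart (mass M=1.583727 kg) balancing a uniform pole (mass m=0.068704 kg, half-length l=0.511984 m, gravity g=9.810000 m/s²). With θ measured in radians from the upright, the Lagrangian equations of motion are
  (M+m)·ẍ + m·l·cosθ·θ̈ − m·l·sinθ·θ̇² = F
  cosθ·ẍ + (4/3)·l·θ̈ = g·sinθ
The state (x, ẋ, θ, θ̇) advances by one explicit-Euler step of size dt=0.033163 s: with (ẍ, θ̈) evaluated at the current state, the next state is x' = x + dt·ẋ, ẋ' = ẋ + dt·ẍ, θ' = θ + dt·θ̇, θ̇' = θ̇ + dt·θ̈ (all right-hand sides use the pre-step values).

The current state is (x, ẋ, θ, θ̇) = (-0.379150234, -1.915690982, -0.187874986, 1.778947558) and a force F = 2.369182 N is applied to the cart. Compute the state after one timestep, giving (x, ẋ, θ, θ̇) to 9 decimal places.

sinθ=-0.186771697, cosθ=0.982403345
temp = (F + m·l·θ̇²·sinθ)/(M+m) = (2.369182 + -0.020791019)/1.652431 = 1.421173399
θ̈ = (g·sinθ − cosθ·temp)/(l·(4/3 − m·cos²θ/(M+m))) = -4.875987914
ẍ = temp − m·l·θ̈·cosθ/(M+m) = 1.523142252
Euler: x'=-0.379150234+0.033163·-1.915690982=-0.442680294, ẋ'=-1.915690982+0.033163·1.523142252=-1.865179016
       θ'=-0.187874986+0.033163·1.778947558=-0.128879748, θ̇'=1.778947558+0.033163·-4.875987914=1.617245171

(-0.442680294, -1.865179016, -0.128879748, 1.617245171)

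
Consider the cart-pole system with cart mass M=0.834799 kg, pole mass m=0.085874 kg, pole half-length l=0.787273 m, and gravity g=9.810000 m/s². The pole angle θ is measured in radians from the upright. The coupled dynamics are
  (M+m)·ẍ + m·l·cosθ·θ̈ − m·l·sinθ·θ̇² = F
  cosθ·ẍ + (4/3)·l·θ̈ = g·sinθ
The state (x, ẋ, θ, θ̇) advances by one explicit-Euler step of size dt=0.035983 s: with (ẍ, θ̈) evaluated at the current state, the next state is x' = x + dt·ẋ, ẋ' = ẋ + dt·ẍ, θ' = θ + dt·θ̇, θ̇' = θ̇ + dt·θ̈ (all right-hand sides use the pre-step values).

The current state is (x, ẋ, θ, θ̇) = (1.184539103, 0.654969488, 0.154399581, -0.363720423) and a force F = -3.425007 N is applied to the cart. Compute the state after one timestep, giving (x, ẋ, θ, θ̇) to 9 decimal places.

sinθ=0.153786851, cosθ=0.988104045
temp = (F + m·l·θ̇²·sinθ)/(M+m) = (-3.425007 + 0.001375440)/0.920673 = -3.718618402
θ̈ = (g·sinθ − cosθ·temp)/(l·(4/3 − m·cos²θ/(M+m))) = 5.299608270
ẍ = temp − m·l·θ̈·cosθ/(M+m) = -4.103146509
Euler: x'=1.184539103+0.035983·0.654969488=1.208106870, ẋ'=0.654969488+0.035983·-4.103146509=0.507325967
       θ'=0.154399581+0.035983·-0.363720423=0.141311829, θ̇'=-0.363720423+0.035983·5.299608270=-0.173024619

(1.208106870, 0.507325967, 0.141311829, -0.173024619)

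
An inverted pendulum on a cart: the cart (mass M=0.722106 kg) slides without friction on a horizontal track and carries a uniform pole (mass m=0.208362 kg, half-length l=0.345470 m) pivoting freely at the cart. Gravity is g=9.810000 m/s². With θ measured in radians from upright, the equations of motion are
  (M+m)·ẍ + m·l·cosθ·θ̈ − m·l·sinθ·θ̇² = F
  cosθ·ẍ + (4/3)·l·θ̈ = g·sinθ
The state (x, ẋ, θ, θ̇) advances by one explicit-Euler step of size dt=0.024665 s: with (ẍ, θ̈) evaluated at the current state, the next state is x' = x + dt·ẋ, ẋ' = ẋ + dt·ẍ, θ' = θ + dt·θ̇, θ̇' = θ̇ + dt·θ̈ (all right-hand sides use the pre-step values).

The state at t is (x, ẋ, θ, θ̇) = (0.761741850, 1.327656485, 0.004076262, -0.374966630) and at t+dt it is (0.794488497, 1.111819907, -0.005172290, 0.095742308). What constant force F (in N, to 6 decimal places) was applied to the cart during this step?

F = -6.768594 N

ẍ = (ẋ'−ẋ)/dt = (1.111819907−1.327656485)/0.024665 = -8.750723
θ̈ = (θ̇'−θ̇)/dt = (0.095742308−-0.374966630)/0.024665 = 19.084084
sinθ=0.004076, cosθ=0.999992
F = (M+m)·ẍ + m·l·cosθ·θ̈ − m·l·sinθ·θ̇² = -8.142268 + 1.373715 − 0.000041 = -6.768594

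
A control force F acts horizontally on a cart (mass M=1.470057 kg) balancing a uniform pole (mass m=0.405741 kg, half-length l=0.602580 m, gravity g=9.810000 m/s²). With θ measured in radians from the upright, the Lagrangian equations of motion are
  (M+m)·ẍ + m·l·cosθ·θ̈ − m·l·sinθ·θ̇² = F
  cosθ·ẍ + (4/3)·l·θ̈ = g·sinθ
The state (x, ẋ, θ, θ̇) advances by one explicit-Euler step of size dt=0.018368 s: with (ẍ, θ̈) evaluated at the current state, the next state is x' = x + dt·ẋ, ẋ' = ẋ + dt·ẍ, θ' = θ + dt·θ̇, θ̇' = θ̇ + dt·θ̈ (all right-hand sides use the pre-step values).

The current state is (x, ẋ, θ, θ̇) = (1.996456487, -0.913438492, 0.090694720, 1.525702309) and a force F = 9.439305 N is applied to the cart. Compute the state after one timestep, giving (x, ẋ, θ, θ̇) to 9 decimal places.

sinθ=0.090570436, cosθ=0.995890052
temp = (F + m·l·θ̇²·sinθ)/(M+m) = (9.439305 + 0.051545371)/1.875798 = 5.059633485
θ̈ = (g·sinθ − cosθ·temp)/(l·(4/3 − m·cos²θ/(M+m))) = -6.156232713
ẍ = temp − m·l·θ̈·cosθ/(M+m) = 5.858738695
Euler: x'=1.996456487+0.018368·-0.913438492=1.979678449, ẋ'=-0.913438492+0.018368·5.858738695=-0.805825180
       θ'=0.090694720+0.018368·1.525702309=0.118718820, θ̇'=1.525702309+0.018368·-6.156232713=1.412624627

(1.979678449, -0.805825180, 0.118718820, 1.412624627)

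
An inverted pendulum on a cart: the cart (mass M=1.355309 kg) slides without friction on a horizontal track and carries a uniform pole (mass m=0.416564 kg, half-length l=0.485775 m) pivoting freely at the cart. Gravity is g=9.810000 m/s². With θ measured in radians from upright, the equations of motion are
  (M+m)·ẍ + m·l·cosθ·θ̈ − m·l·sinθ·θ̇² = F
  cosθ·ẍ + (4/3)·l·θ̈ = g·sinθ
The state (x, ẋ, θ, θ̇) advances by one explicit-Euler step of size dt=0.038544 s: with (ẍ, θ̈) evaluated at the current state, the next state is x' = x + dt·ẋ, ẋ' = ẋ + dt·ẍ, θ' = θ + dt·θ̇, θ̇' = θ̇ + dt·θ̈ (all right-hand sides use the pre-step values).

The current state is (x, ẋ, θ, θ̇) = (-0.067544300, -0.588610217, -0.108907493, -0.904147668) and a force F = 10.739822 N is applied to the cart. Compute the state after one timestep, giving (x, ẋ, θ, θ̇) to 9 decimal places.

(-0.090231692, -0.297437538, -0.143756961, -1.414485769)

sinθ=-0.108692332, cosθ=0.994075438
temp = (F + m·l·θ̇²·sinθ)/(M+m) = (10.739822 + -0.017980201)/1.771873 = 6.051134477
θ̈ = (g·sinθ − cosθ·temp)/(l·(4/3 − m·cos²θ/(M+m))) = -13.240403207
ẍ = temp − m·l·θ̈·cosθ/(M+m) = 7.554293261
Euler: x'=-0.067544300+0.038544·-0.588610217=-0.090231692, ẋ'=-0.588610217+0.038544·7.554293261=-0.297437538
       θ'=-0.108907493+0.038544·-0.904147668=-0.143756961, θ̇'=-0.904147668+0.038544·-13.240403207=-1.414485769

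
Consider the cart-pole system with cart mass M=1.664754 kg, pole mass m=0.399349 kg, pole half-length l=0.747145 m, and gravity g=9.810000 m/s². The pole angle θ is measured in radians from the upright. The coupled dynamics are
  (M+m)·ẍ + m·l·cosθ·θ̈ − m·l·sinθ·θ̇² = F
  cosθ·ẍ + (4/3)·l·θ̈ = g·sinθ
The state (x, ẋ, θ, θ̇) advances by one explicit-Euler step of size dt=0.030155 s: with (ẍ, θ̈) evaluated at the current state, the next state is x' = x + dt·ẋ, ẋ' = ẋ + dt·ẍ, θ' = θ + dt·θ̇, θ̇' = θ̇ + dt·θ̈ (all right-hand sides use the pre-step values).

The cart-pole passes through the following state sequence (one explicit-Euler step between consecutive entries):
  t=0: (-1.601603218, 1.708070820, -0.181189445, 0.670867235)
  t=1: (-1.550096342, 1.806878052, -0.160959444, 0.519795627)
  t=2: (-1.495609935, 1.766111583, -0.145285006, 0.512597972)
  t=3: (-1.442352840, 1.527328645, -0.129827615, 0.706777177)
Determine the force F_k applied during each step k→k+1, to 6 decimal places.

step 0→1:
  ẍ = (ẋ'−ẋ)/dt = (1.806878052−1.708070820)/0.030155 = 3.276645
  θ̈ = (θ̇'−θ̇)/dt = (0.519795627−0.670867235)/0.030155 = -5.009836
  sinθ=-0.180200, cosθ=0.983630
  F = (M+m)·ẍ + m·l·cosθ·θ̈ − m·l·sinθ·θ̇² = 6.763333 + -1.470323 − -0.024198 = 5.317208
step 1→2:
  ẍ = (ẋ'−ẋ)/dt = (1.766111583−1.806878052)/0.030155 = -1.351897
  θ̈ = (θ̇'−θ̇)/dt = (0.512597972−0.519795627)/0.030155 = -0.238689
  sinθ=-0.160265, cosθ=0.987074
  F = (M+m)·ẍ + m·l·cosθ·θ̈ − m·l·sinθ·θ̇² = -2.790456 + -0.070297 − -0.012920 = -2.847833
step 2→3:
  ẍ = (ẋ'−ẋ)/dt = (1.527328645−1.766111583)/0.030155 = -7.918519
  θ̈ = (θ̇'−θ̇)/dt = (0.706777177−0.512597972)/0.030155 = 6.439370
  sinθ=-0.144774, cosθ=0.989465
  F = (M+m)·ẍ + m·l·cosθ·θ̈ − m·l·sinθ·θ̇² = -16.344639 + 1.901083 − -0.011350 = -14.432205

F_0 = 5.317208 N
F_1 = -2.847833 N
F_2 = -14.432205 N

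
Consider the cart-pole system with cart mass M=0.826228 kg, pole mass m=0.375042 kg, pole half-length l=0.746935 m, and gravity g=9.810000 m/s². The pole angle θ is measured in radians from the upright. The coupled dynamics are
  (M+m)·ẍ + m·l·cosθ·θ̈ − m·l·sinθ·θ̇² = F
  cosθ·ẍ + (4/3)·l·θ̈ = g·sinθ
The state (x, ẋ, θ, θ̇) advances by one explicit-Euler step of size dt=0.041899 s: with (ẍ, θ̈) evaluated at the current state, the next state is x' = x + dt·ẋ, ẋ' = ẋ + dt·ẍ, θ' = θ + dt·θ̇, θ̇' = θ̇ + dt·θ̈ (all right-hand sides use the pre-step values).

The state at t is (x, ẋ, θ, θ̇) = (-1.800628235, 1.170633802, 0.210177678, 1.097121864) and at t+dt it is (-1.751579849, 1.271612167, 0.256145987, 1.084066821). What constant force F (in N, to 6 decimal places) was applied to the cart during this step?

F = 2.739399 N

ẍ = (ẋ'−ẋ)/dt = (1.271612167−1.170633802)/0.041899 = 2.410042
θ̈ = (θ̇'−θ̇)/dt = (1.084066821−1.097121864)/0.041899 = -0.311584
sinθ=0.208634, cosθ=0.977994
F = (M+m)·ẍ + m·l·cosθ·θ̈ − m·l·sinθ·θ̇² = 2.895112 + -0.085364 − 0.070349 = 2.739399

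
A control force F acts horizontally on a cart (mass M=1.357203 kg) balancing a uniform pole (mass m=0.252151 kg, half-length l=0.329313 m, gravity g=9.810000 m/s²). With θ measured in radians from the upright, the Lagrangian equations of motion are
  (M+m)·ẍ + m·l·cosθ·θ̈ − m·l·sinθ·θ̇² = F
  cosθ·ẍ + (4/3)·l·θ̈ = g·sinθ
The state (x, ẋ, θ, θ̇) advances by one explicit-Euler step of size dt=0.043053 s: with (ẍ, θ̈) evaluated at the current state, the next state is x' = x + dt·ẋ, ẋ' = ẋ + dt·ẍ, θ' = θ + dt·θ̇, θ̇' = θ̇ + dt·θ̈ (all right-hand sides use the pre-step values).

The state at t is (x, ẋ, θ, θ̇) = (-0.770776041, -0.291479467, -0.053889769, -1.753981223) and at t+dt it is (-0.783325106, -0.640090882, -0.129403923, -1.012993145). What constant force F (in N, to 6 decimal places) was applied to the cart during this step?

ẍ = (ẋ'−ẋ)/dt = (-0.640090882−-0.291479467)/0.043053 = -8.097262
θ̈ = (θ̇'−θ̇)/dt = (-1.012993145−-1.753981223)/0.043053 = 17.211067
sinθ=-0.053864, cosθ=0.998548
F = (M+m)·ẍ + m·l·cosθ·θ̈ − m·l·sinθ·θ̇² = -13.031361 + 1.427074 − -0.013760 = -11.590527

F = -11.590527 N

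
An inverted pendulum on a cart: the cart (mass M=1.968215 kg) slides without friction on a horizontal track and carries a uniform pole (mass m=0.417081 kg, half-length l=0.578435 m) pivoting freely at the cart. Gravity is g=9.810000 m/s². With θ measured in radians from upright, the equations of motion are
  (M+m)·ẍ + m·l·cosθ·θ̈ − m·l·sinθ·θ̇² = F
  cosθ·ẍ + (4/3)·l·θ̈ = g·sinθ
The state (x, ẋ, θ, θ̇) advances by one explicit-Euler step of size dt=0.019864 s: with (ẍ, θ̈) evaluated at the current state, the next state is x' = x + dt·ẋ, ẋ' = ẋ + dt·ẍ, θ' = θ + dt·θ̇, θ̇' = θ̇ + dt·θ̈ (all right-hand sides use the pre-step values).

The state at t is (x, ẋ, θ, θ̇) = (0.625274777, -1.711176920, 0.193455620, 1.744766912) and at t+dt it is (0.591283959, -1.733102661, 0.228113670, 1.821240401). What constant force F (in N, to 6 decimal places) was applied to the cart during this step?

F = -1.862600 N

ẍ = (ẋ'−ẋ)/dt = (-1.733102661−-1.711176920)/0.019864 = -1.103793
θ̈ = (θ̇'−θ̇)/dt = (1.821240401−1.744766912)/0.019864 = 3.849853
sinθ=0.192251, cosθ=0.981346
F = (M+m)·ẍ + m·l·cosθ·θ̈ − m·l·sinθ·θ̇² = -2.632873 + 0.911468 − 0.141195 = -1.862600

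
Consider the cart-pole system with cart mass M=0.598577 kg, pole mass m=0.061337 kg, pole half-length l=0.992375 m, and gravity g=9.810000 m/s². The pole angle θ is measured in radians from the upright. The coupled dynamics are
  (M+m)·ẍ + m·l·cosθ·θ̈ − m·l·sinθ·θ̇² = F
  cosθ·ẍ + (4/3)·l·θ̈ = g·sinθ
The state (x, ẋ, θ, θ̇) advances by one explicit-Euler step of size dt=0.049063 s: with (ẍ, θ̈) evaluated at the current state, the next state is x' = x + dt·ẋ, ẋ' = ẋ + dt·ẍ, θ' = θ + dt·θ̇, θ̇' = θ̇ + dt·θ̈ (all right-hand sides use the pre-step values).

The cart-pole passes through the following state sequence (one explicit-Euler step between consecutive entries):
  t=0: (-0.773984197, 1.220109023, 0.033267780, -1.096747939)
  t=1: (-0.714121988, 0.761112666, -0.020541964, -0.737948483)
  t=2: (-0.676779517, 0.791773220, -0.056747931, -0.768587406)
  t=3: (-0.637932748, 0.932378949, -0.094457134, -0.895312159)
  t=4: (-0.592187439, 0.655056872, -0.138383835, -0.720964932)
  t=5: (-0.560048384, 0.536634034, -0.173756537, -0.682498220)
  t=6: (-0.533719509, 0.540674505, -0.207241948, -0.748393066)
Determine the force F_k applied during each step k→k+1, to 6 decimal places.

F_0 = -5.731199 N
F_1 = 0.375072 N
F_2 = 1.736268 N
F_3 = -3.510137 N
F_4 = -1.541196 N
F_5 = -0.021273 N

step 0→1:
  ẍ = (ẋ'−ẋ)/dt = (0.761112666−1.220109023)/0.049063 = -9.355244
  θ̈ = (θ̇'−θ̇)/dt = (-0.737948483−-1.096747939)/0.049063 = 7.313035
  sinθ=0.033262, cosθ=0.999447
  F = (M+m)·ẍ + m·l·cosθ·θ̈ − m·l·sinθ·θ̇² = -6.173657 + 0.444893 − 0.002435 = -5.731199
step 1→2:
  ẍ = (ẋ'−ẋ)/dt = (0.791773220−0.761112666)/0.049063 = 0.624922
  θ̈ = (θ̇'−θ̇)/dt = (-0.768587406−-0.737948483)/0.049063 = -0.624481
  sinθ=-0.020541, cosθ=0.999789
  F = (M+m)·ẍ + m·l·cosθ·θ̈ − m·l·sinθ·θ̇² = 0.412395 + -0.038004 − -0.000681 = 0.375072
step 2→3:
  ẍ = (ẋ'−ẋ)/dt = (0.932378949−0.791773220)/0.049063 = 2.865820
  θ̈ = (θ̇'−θ̇)/dt = (-0.895312159−-0.768587406)/0.049063 = -2.582899
  sinθ=-0.056717, cosθ=0.998390
  F = (M+m)·ẍ + m·l·cosθ·θ̈ − m·l·sinθ·θ̇² = 1.891195 + -0.156966 − -0.002039 = 1.736268
step 3→4:
  ẍ = (ẋ'−ẋ)/dt = (0.655056872−0.932378949)/0.049063 = -5.652367
  θ̈ = (θ̇'−θ̇)/dt = (-0.720964932−-0.895312159)/0.049063 = 3.553538
  sinθ=-0.094317, cosθ=0.995542
  F = (M+m)·ẍ + m·l·cosθ·θ̈ − m·l·sinθ·θ̇² = -3.730076 + 0.215337 − -0.004602 = -3.510137
step 4→5:
  ẍ = (ẋ'−ẋ)/dt = (0.536634034−0.655056872)/0.049063 = -2.413689
  θ̈ = (θ̇'−θ̇)/dt = (-0.682498220−-0.720964932)/0.049063 = 0.784027
  sinθ=-0.137943, cosθ=0.990440
  F = (M+m)·ẍ + m·l·cosθ·θ̈ − m·l·sinθ·θ̇² = -1.592827 + 0.047267 − -0.004364 = -1.541196
step 5→6:
  ẍ = (ẋ'−ẋ)/dt = (0.540674505−0.536634034)/0.049063 = 0.082353
  θ̈ = (θ̇'−θ̇)/dt = (-0.748393066−-0.682498220)/0.049063 = -1.343066
  sinθ=-0.172884, cosθ=0.984942
  F = (M+m)·ẍ + m·l·cosθ·θ̈ − m·l·sinθ·θ̇² = 0.054346 + -0.080521 − -0.004902 = -0.021273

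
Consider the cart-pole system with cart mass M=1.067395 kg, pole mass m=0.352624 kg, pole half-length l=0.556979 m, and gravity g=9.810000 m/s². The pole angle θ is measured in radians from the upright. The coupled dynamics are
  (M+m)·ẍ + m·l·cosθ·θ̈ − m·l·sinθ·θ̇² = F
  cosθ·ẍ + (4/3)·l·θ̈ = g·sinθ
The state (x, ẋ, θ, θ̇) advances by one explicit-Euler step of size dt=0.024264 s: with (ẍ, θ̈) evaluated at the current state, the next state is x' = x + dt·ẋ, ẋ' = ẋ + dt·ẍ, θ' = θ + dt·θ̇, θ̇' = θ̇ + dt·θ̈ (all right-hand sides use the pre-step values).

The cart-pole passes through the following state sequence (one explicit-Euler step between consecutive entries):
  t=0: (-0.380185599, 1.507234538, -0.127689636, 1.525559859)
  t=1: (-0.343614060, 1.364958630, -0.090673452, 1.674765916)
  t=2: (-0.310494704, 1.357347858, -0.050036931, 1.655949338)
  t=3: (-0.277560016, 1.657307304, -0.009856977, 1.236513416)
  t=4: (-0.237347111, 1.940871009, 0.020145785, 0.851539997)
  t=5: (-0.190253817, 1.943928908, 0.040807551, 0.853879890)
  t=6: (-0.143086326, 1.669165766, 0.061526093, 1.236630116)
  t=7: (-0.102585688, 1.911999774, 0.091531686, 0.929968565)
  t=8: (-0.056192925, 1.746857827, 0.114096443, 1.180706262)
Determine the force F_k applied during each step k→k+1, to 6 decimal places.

step 0→1:
  ẍ = (ẋ'−ẋ)/dt = (1.364958630−1.507234538)/0.024264 = -5.863663
  θ̈ = (θ̇'−θ̇)/dt = (1.674765916−1.525559859)/0.024264 = 6.149277
  sinθ=-0.127343, cosθ=0.991859
  F = (M+m)·ẍ + m·l·cosθ·θ̈ − m·l·sinθ·θ̇² = -8.326512 + 1.197911 − -0.058208 = -7.070393
step 1→2:
  ẍ = (ẋ'−ẋ)/dt = (1.357347858−1.364958630)/0.024264 = -0.313665
  θ̈ = (θ̇'−θ̇)/dt = (1.655949338−1.674765916)/0.024264 = -0.775494
  sinθ=-0.090549, cosθ=0.995892
  F = (M+m)·ẍ + m·l·cosθ·θ̈ − m·l·sinθ·θ̇² = -0.445411 + -0.151684 − -0.049882 = -0.547213
step 2→3:
  ẍ = (ẋ'−ẋ)/dt = (1.657307304−1.357347858)/0.024264 = 12.362325
  θ̈ = (θ̇'−θ̇)/dt = (1.236513416−1.655949338)/0.024264 = -17.286347
  sinθ=-0.050016, cosθ=0.998748
  F = (M+m)·ẍ + m·l·cosθ·θ̈ − m·l·sinθ·θ̇² = 17.554736 + -3.390861 − -0.026937 = 14.190812
step 3→4:
  ẍ = (ẋ'−ẋ)/dt = (1.940871009−1.657307304)/0.024264 = 11.686602
  θ̈ = (θ̇'−θ̇)/dt = (0.851539997−1.236513416)/0.024264 = -15.866033
  sinθ=-0.009857, cosθ=0.999951
  F = (M+m)·ẍ + m·l·cosθ·θ̈ − m·l·sinθ·θ̇² = 16.595197 + -3.116003 − -0.002960 = 13.482153
step 4→5:
  ẍ = (ẋ'−ẋ)/dt = (1.943928908−1.940871009)/0.024264 = 0.126026
  θ̈ = (θ̇'−θ̇)/dt = (0.853879890−0.851539997)/0.024264 = 0.096435
  sinθ=0.020144, cosθ=0.999797
  F = (M+m)·ẍ + m·l·cosθ·θ̈ − m·l·sinθ·θ̇² = 0.178960 + 0.018936 − 0.002869 = 0.195027
step 5→6:
  ẍ = (ẋ'−ẋ)/dt = (1.669165766−1.943928908)/0.024264 = -11.323901
  θ̈ = (θ̇'−θ̇)/dt = (1.236630116−0.853879890)/0.024264 = 15.774408
  sinθ=0.040796, cosθ=0.999167
  F = (M+m)·ẍ + m·l·cosθ·θ̈ − m·l·sinθ·θ̇² = -16.080155 + 3.095580 − 0.005842 = -12.990417
step 6→7:
  ẍ = (ẋ'−ẋ)/dt = (1.911999774−1.669165766)/0.024264 = 10.007996
  θ̈ = (θ̇'−θ̇)/dt = (0.929968565−1.236630116)/0.024264 = -12.638541
  sinθ=0.061487, cosθ=0.998108
  F = (M+m)·ẍ + m·l·cosθ·θ̈ − m·l·sinθ·θ̇² = 14.211544 + -2.477565 − 0.018468 = 11.715511
step 7→8:
  ẍ = (ẋ'−ẋ)/dt = (1.746857827−1.911999774)/0.024264 = -6.806048
  θ̈ = (θ̇'−θ̇)/dt = (1.180706262−0.929968565)/0.024264 = 10.333733
  sinθ=0.091404, cosθ=0.995814
  F = (M+m)·ẍ + m·l·cosθ·θ̈ − m·l·sinθ·θ̇² = -9.664717 + 2.021092 − 0.015526 = -7.659151

F_0 = -7.070393 N
F_1 = -0.547213 N
F_2 = 14.190812 N
F_3 = 13.482153 N
F_4 = 0.195027 N
F_5 = -12.990417 N
F_6 = 11.715511 N
F_7 = -7.659151 N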